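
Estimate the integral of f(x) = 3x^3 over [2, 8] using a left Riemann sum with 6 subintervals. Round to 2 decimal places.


Left Riemann sum uses left endpoints of each subinterval.
Interval: [2, 8], n = 6
dx = (8 - 2) / 6 = 1
Left endpoints: [2, 3, 4, 5, 6, 7]
f values: [24, 81, 192, 375, 648, 1029]
Sum = dx * (sum of f values)
= 1 * 2349
= 2349 = 2349.00

2349.00


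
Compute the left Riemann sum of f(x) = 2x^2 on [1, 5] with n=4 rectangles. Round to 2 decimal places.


Left Riemann sum uses left endpoints of each subinterval.
Interval: [1, 5], n = 4
dx = (5 - 1) / 4 = 1
Left endpoints: [1, 2, 3, 4]
f values: [2, 8, 18, 32]
Sum = dx * (sum of f values)
= 1 * 60
= 60 = 60.00

60.00


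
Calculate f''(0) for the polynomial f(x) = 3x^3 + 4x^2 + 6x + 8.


First derivative:
f'(x) = 9x^2 + 8x + 6
Second derivative:
f''(x) = 18x + 8
Substitute x = 0:
f''(0) = 18 * 0 + 8
= 0 + 8
= 8

8


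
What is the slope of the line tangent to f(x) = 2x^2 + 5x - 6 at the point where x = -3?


The slope of the tangent line equals f'(x) at the point.
f(x) = 2x^2 + 5x - 6
f'(x) = 4x + 5
At x = -3:
f'(-3) = 4 * (-3) + 5
= -12 + 5
= -7

-7


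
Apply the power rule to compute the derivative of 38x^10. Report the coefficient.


We apply the power rule: d/dx [ax^n] = a*n * x^(n-1)
d/dx [38x^10]
= 38 * 10 * x^(10-1)
= 380x^9
The coefficient is 380

380


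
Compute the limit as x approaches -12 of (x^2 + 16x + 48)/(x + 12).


Direct substitution gives 0/0, so we factor the numerator.
Factor: (x^2 + 16x + 48) = (x + 12)(x + 4)
Cancel the common factor (x + 12):
(x^2 + 16x + 48)/(x + 12) = (x + 4)
Now substitute x = -12:
= (-12) - (-4) = -8

-8


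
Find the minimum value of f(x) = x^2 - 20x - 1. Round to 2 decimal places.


For a quadratic f(x) = ax^2 + bx + c with a > 0, the minimum is at the vertex.
Vertex x-coordinate: x = -b/(2a)
x = -(-20) / (2 * 1)
x = 20/2 = 10
Substitute back to find the minimum value:
f(10) = 1 * 10^2 - 20 * 10 - 1
= 100 - 200 - 1
= -101 = -101.00

-101.00


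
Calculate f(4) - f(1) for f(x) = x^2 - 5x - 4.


Net change = f(b) - f(a)
f(x) = x^2 - 5x - 4
Compute f(4):
f(4) = 1 * 4^2 - 5 * 4 - 4
= 16 - 20 - 4
= -8
Compute f(1):
f(1) = 1 * 1^2 - 5 * 1 - 4
= 1 - 5 - 4
= -8
Net change = -8 - (-8) = 0

0


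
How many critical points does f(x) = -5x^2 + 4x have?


Find where f'(x) = 0:
f'(x) = -10x + 4
Set f'(x) = 0:
-10x + 4 = 0
x = -4 / (-10) = 2/5
This is a linear equation in x, so there is exactly one solution.
Number of critical points: 1

1


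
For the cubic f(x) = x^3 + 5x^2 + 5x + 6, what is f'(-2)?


Differentiate f(x) = x^3 + 5x^2 + 5x + 6 term by term:
f'(x) = 3x^2 + 10x + 5
Substitute x = -2:
f'(-2) = 3 * (-2)^2 + 10 * (-2) + 5
= 12 - 20 + 5
= -3

-3


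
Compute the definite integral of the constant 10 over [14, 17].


The integral of a constant k over [a, b] equals k * (b - a).
integral from 14 to 17 of 10 dx
= 10 * (17 - 14)
= 10 * 3
= 30

30


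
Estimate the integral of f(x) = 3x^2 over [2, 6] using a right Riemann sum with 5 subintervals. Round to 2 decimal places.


Right Riemann sum uses right endpoints of each subinterval.
Interval: [2, 6], n = 5
dx = (6 - 2) / 5 = 4/5
Right endpoints: [14/5, 18/5, 22/5, 26/5, 6]
f values: [588/25, 972/25, 1452/25, 2028/25, 108]
Sum = dx * (sum of f values)
= 4/5 * 1548/5
= 6192/25 = 247.68

247.68


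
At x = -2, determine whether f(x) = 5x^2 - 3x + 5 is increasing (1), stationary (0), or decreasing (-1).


Compute f'(x) to determine behavior:
f'(x) = 10x - 3
f'(-2) = 10 * (-2) - 3
= -20 - 3
= -23
Since f'(-2) < 0, the function is decreasing (-1)

-1


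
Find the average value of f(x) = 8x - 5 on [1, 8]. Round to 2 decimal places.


Average value = 1/(b-a) * integral from a to b of f(x) dx
First compute the integral of 8x - 5:
F(x) = 4x^2 - 5x
F(8) = 4 * 64 - 5 * 8 = 216
F(1) = 4 * 1 - 5 * 1 = -1
Integral = 216 - (-1) = 217
Average = 217 / (8 - 1) = 217 / 7
= 31 = 31.00

31.00


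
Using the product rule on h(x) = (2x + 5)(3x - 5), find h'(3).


Let u(x) = 2x + 5 and v(x) = 3x - 5
u'(x) = 2
v'(x) = 3
Product rule: h'(x) = u'(x)*v(x) + u(x)*v'(x)
= 2 * (3x - 5) + (2x + 5) * 3
At x = 3:
u(3) = 2 * 3 + 5 = 11
v(3) = 3 * 3 - 5 = 4
h'(3) = 2 * 4 + 11 * 3
= 8 + 33
= 41

41


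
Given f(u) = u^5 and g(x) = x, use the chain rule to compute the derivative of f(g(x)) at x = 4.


Using the chain rule: (f(g(x)))' = f'(g(x)) * g'(x)
First, find g(4):
g(4) = 1 * 4 + 0 = 4
Next, f'(u) = 5u^4
And g'(x) = 1
So f'(g(4)) * g'(4)
= 5 * 4^4 * 1
= 5 * 256 * 1
= 1280

1280


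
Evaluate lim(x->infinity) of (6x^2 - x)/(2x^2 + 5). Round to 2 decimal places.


For limits at infinity with equal-degree polynomials,
we compare leading coefficients.
Numerator leading term: 6x^2
Denominator leading term: 2x^2
Divide both by x^2:
lim = (6 - 1/x) / (2 + 5/x^2)
As x -> infinity, the 1/x and 1/x^2 terms vanish:
= 6/2 = 3 = 3.00

3.00


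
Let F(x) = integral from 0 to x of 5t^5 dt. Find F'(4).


By the Fundamental Theorem of Calculus (Part 1):
If F(x) = integral from 0 to x of f(t) dt, then F'(x) = f(x)
Here f(t) = 5t^5
So F'(x) = 5x^5
Evaluate at x = 4:
F'(4) = 5 * 4^5
= 5 * 1024
= 5120

5120


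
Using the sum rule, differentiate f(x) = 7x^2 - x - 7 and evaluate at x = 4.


Differentiate term by term using power and sum rules:
f(x) = 7x^2 - x - 7
f'(x) = 14x - 1
Substitute x = 4:
f'(4) = 14 * 4 - 1
= 56 - 1
= 55

55


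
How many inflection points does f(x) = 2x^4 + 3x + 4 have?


Inflection points occur where f''(x) = 0 and concavity changes.
f(x) = 2x^4 + 3x + 4
f'(x) = 8x^3 + 3
f''(x) = 24x^2
This is a quadratic in x. Use the discriminant to count real roots.
Discriminant = (0)^2 - 4 * 24 * 0
= 0 - 0
= 0
Since discriminant = 0, f''(x) = 0 has a single repeated root.
At a repeated root the quadratic f''(x) touches zero but does not change sign, so concavity does not change.
Number of inflection points: 0

0


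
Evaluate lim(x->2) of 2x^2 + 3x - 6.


Since polynomials are continuous, we use direct substitution.
lim(x->2) of 2x^2 + 3x - 6
= 2 * 2^2 + 3 * 2 - 6
= 8 + 6 - 6
= 8

8


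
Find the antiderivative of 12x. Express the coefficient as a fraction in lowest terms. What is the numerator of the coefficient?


Apply the power rule for integration:
integral of ax^n dx = a/(n+1) * x^(n+1) + C
integral of 12x dx
= 12/2 * x^2 + C
= 6 * x^2 + C
The coefficient in lowest terms is 6 = 6/1, so its numerator is 6

6


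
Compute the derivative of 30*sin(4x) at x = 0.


Apply the chain rule to differentiate 30*sin(4x):
d/dx [30*sin(4x)]
= 30 * cos(4x) * d/dx(4x)
= 30 * 4 * cos(4x)
= 120 * cos(4x)
Evaluate at x = 0:
= 120 * cos(0)
= 120 * 1
= 120

120


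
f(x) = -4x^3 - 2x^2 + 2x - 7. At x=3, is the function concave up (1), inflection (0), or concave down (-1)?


Concavity is determined by the sign of f''(x).
f(x) = -4x^3 - 2x^2 + 2x - 7
f'(x) = -12x^2 - 4x + 2
f''(x) = -24x - 4
f''(3) = -24 * 3 - 4
= -72 - 4
= -76
Since f''(3) < 0, the function is concave down (-1)

-1


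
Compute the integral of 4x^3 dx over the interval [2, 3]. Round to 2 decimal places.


Find the antiderivative of 4x^3:
F(x) = 4/4 * x^4
Apply the Fundamental Theorem of Calculus:
F(3) - F(2)
= 4/4 * 3^4 - 4/4 * 2^4
= 4/4 * (81 - 16)
= 4/4 * 65
= 65 = 65.00

65.00


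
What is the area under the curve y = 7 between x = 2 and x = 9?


The area under a constant function y = 7 is a rectangle.
Width = 9 - 2 = 7
Height = 7
Area = width * height
= 7 * 7
= 49

49


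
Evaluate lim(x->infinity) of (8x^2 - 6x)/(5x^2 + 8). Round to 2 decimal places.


For limits at infinity with equal-degree polynomials,
we compare leading coefficients.
Numerator leading term: 8x^2
Denominator leading term: 5x^2
Divide both by x^2:
lim = (8 - 6/x) / (5 + 8/x^2)
As x -> infinity, the 1/x and 1/x^2 terms vanish:
= 8/5 = 1.60

1.60


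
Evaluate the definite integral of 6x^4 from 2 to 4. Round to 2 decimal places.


Find the antiderivative of 6x^4:
F(x) = 6/5 * x^5
Apply the Fundamental Theorem of Calculus:
F(4) - F(2)
= 6/5 * 4^5 - 6/5 * 2^5
= 6/5 * (1024 - 32)
= 6/5 * 992
= 5952/5 = 1190.40

1190.40


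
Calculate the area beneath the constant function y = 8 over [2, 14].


The area under a constant function y = 8 is a rectangle.
Width = 14 - 2 = 12
Height = 8
Area = width * height
= 12 * 8
= 96

96


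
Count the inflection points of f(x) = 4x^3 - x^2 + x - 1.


Inflection points occur where f''(x) = 0 and concavity changes.
f(x) = 4x^3 - x^2 + x - 1
f'(x) = 12x^2 - 2x + 1
f''(x) = 24x - 2
Set f''(x) = 0:
24x - 2 = 0
x = 2 / 24 = 1/12
Since f''(x) is linear (degree 1), it changes sign at this point.
Therefore there is exactly 1 inflection point.

1


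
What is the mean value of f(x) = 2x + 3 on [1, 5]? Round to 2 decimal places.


Average value = 1/(b-a) * integral from a to b of f(x) dx
First compute the integral of 2x + 3:
F(x) = x^2 + 3x
F(5) = 1 * 25 + 3 * 5 = 40
F(1) = 1 * 1 + 3 * 1 = 4
Integral = 40 - 4 = 36
Average = 36 / (5 - 1) = 36 / 4
= 9 = 9.00

9.00


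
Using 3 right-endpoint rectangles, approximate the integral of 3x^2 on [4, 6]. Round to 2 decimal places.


Right Riemann sum uses right endpoints of each subinterval.
Interval: [4, 6], n = 3
dx = (6 - 4) / 3 = 2/3
Right endpoints: [14/3, 16/3, 6]
f values: [196/3, 256/3, 108]
Sum = dx * (sum of f values)
= 2/3 * 776/3
= 1552/9 ≈ 172.44

172.44


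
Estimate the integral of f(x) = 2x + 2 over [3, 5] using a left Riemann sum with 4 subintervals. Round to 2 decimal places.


Left Riemann sum uses left endpoints of each subinterval.
Interval: [3, 5], n = 4
dx = (5 - 3) / 4 = 1/2
Left endpoints: [3, 7/2, 4, 9/2]
f values: [8, 9, 10, 11]
Sum = dx * (sum of f values)
= 1/2 * 38
= 19 = 19.00

19.00


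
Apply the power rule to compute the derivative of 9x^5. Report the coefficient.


We apply the power rule: d/dx [ax^n] = a*n * x^(n-1)
d/dx [9x^5]
= 9 * 5 * x^(5-1)
= 45x^4
The coefficient is 45

45


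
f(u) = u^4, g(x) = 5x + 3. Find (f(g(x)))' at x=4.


Using the chain rule: (f(g(x)))' = f'(g(x)) * g'(x)
First, find g(4):
g(4) = 5 * 4 + 3 = 23
Next, f'(u) = 4u^3
And g'(x) = 5
So f'(g(4)) * g'(4)
= 4 * 23^3 * 5
= 4 * 12167 * 5
= 243340

243340


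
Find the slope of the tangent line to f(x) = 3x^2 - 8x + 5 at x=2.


The slope of the tangent line equals f'(x) at the point.
f(x) = 3x^2 - 8x + 5
f'(x) = 6x - 8
At x = 2:
f'(2) = 6 * 2 - 8
= 12 - 8
= 4

4


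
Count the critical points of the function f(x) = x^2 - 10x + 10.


Find where f'(x) = 0:
f'(x) = 2x - 10
Set f'(x) = 0:
2x - 10 = 0
x = 10 / 2 = 5
This is a linear equation in x, so there is exactly one solution.
Number of critical points: 1

1


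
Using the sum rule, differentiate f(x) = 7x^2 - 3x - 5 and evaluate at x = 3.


Differentiate term by term using power and sum rules:
f(x) = 7x^2 - 3x - 5
f'(x) = 14x - 3
Substitute x = 3:
f'(3) = 14 * 3 - 3
= 42 - 3
= 39

39


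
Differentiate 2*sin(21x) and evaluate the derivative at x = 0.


Apply the chain rule to differentiate 2*sin(21x):
d/dx [2*sin(21x)]
= 2 * cos(21x) * d/dx(21x)
= 2 * 21 * cos(21x)
= 42 * cos(21x)
Evaluate at x = 0:
= 42 * cos(0)
= 42 * 1
= 42

42


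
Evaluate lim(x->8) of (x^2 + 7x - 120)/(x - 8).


Direct substitution gives 0/0, so we factor the numerator.
Factor: (x^2 + 7x - 120) = (x - 8)(x + 15)
Cancel the common factor (x - 8):
(x^2 + 7x - 120)/(x - 8) = (x + 15)
Now substitute x = 8:
= (8) - (-15) = 23

23


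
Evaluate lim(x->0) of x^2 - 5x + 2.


Since polynomials are continuous, we use direct substitution.
lim(x->0) of x^2 - 5x + 2
= 1 * 0^2 - 5 * 0 + 2
= 0 + 0 + 2
= 2

2


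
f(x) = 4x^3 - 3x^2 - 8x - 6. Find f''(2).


First derivative:
f'(x) = 12x^2 - 6x - 8
Second derivative:
f''(x) = 24x - 6
Substitute x = 2:
f''(2) = 24 * 2 - 6
= 48 - 6
= 42

42


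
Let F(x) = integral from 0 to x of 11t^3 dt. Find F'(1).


By the Fundamental Theorem of Calculus (Part 1):
If F(x) = integral from 0 to x of f(t) dt, then F'(x) = f(x)
Here f(t) = 11t^3
So F'(x) = 11x^3
Evaluate at x = 1:
F'(1) = 11 * 1^3
= 11 * 1
= 11

11


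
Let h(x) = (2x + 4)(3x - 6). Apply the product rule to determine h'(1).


Let u(x) = 2x + 4 and v(x) = 3x - 6
u'(x) = 2
v'(x) = 3
Product rule: h'(x) = u'(x)*v(x) + u(x)*v'(x)
= 2 * (3x - 6) + (2x + 4) * 3
At x = 1:
u(1) = 2 * 1 + 4 = 6
v(1) = 3 * 1 - 6 = -3
h'(1) = 2 * (-3) + 6 * 3
= -6 + 18
= 12

12


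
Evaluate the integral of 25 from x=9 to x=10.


The integral of a constant k over [a, b] equals k * (b - a).
integral from 9 to 10 of 25 dx
= 25 * (10 - 9)
= 25 * 1
= 25

25


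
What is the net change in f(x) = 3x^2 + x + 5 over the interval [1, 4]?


Net change = f(b) - f(a)
f(x) = 3x^2 + x + 5
Compute f(4):
f(4) = 3 * 4^2 + 1 * 4 + 5
= 48 + 4 + 5
= 57
Compute f(1):
f(1) = 3 * 1^2 + 1 * 1 + 5
= 3 + 1 + 5
= 9
Net change = 57 - 9 = 48

48


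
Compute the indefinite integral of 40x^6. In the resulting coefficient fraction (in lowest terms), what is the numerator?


Apply the power rule for integration:
integral of ax^n dx = a/(n+1) * x^(n+1) + C
integral of 40x^6 dx
= 40/7 * x^7 + C
The coefficient in lowest terms is 40/7, and its numerator is 40

40


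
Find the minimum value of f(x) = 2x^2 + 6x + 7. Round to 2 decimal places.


For a quadratic f(x) = ax^2 + bx + c with a > 0, the minimum is at the vertex.
Vertex x-coordinate: x = -b/(2a)
x = -(6) / (2 * 2)
x = -6/4 = -3/2
Substitute back to find the minimum value:
f(-3/2) = 2 * (-3/2)^2 + 6 * (-3/2) + 7
= 9/2 - 9 + 7
= 5/2 = 2.50

2.50


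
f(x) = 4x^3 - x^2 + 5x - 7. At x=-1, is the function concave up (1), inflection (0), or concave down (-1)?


Concavity is determined by the sign of f''(x).
f(x) = 4x^3 - x^2 + 5x - 7
f'(x) = 12x^2 - 2x + 5
f''(x) = 24x - 2
f''(-1) = 24 * (-1) - 2
= -24 - 2
= -26
Since f''(-1) < 0, the function is concave down (-1)

-1


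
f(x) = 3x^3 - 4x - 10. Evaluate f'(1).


Differentiate f(x) = 3x^3 - 4x - 10 term by term:
f'(x) = 9x^2 - 4
Substitute x = 1:
f'(1) = 9 * 1^2 + 0 * 1 - 4
= 9 + 0 - 4
= 5

5


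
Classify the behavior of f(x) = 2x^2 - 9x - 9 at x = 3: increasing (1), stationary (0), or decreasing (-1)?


Compute f'(x) to determine behavior:
f'(x) = 4x - 9
f'(3) = 4 * 3 - 9
= 12 - 9
= 3
Since f'(3) > 0, the function is increasing (1)

1


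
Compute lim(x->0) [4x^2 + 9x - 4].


Since polynomials are continuous, we use direct substitution.
lim(x->0) of 4x^2 + 9x - 4
= 4 * 0^2 + 9 * 0 - 4
= 0 + 0 - 4
= -4

-4


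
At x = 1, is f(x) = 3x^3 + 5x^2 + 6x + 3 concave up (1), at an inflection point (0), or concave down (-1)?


Concavity is determined by the sign of f''(x).
f(x) = 3x^3 + 5x^2 + 6x + 3
f'(x) = 9x^2 + 10x + 6
f''(x) = 18x + 10
f''(1) = 18 * 1 + 10
= 18 + 10
= 28
Since f''(1) > 0, the function is concave up (1)

1


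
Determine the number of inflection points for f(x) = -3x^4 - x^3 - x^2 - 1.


Inflection points occur where f''(x) = 0 and concavity changes.
f(x) = -3x^4 - x^3 - x^2 - 1
f'(x) = -12x^3 - 3x^2 - 2x
f''(x) = -36x^2 - 6x - 2
This is a quadratic in x. Use the discriminant to count real roots.
Discriminant = (-6)^2 - 4 * (-36) * (-2)
= 36 - 288
= -252
Since discriminant < 0, f''(x) = 0 has no real solutions.
Number of inflection points: 0

0


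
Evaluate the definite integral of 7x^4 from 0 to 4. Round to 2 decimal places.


Find the antiderivative of 7x^4:
F(x) = 7/5 * x^5
Apply the Fundamental Theorem of Calculus:
F(4) - F(0)
= 7/5 * 4^5 - 7/5 * 0^5
= 7/5 * (1024 - 0)
= 7/5 * 1024
= 7168/5 = 1433.60

1433.60


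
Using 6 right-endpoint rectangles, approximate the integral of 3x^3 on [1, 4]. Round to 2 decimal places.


Right Riemann sum uses right endpoints of each subinterval.
Interval: [1, 4], n = 6
dx = (4 - 1) / 6 = 1/2
Right endpoints: [3/2, 2, 5/2, 3, 7/2, 4]
f values: [81/8, 24, 375/8, 81, 1029/8, 192]
Sum = dx * (sum of f values)
= 1/2 * 3861/8
= 3861/16 ≈ 241.31

241.31


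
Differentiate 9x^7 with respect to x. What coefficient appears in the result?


We apply the power rule: d/dx [ax^n] = a*n * x^(n-1)
d/dx [9x^7]
= 9 * 7 * x^(7-1)
= 63x^6
The coefficient is 63

63


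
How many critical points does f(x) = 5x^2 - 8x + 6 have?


Find where f'(x) = 0:
f'(x) = 10x - 8
Set f'(x) = 0:
10x - 8 = 0
x = 8 / 10 = 4/5
This is a linear equation in x, so there is exactly one solution.
Number of critical points: 1

1


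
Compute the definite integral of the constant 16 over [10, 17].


The integral of a constant k over [a, b] equals k * (b - a).
integral from 10 to 17 of 16 dx
= 16 * (17 - 10)
= 16 * 7
= 112

112


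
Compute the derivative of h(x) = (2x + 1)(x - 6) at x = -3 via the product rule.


Let u(x) = 2x + 1 and v(x) = x - 6
u'(x) = 2
v'(x) = 1
Product rule: h'(x) = u'(x)*v(x) + u(x)*v'(x)
= 2 * (x - 6) + (2x + 1) * 1
At x = -3:
u(-3) = 2 * (-3) + 1 = -5
v(-3) = 1 * (-3) - 6 = -9
h'(-3) = 2 * (-9) + (-5) * 1
= -18 - 5
= -23

-23


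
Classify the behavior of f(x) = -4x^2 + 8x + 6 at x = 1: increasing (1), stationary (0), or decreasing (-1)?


Compute f'(x) to determine behavior:
f'(x) = -8x + 8
f'(1) = -8 * 1 + 8
= -8 + 8
= 0
Since f'(1) = 0, the function is stationary (0)

0


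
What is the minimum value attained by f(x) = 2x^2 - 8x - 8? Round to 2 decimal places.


For a quadratic f(x) = ax^2 + bx + c with a > 0, the minimum is at the vertex.
Vertex x-coordinate: x = -b/(2a)
x = -(-8) / (2 * 2)
x = 8/4 = 2
Substitute back to find the minimum value:
f(2) = 2 * 2^2 - 8 * 2 - 8
= 8 - 16 - 8
= -16 = -16.00

-16.00


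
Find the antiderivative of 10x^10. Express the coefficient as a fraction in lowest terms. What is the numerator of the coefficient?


Apply the power rule for integration:
integral of ax^n dx = a/(n+1) * x^(n+1) + C
integral of 10x^10 dx
= 10/11 * x^11 + C
The coefficient in lowest terms is 10/11, and its numerator is 10

10


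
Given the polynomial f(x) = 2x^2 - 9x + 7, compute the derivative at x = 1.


Differentiate term by term using power and sum rules:
f(x) = 2x^2 - 9x + 7
f'(x) = 4x - 9
Substitute x = 1:
f'(1) = 4 * 1 - 9
= 4 - 9
= -5

-5


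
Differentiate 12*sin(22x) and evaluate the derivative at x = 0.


Apply the chain rule to differentiate 12*sin(22x):
d/dx [12*sin(22x)]
= 12 * cos(22x) * d/dx(22x)
= 12 * 22 * cos(22x)
= 264 * cos(22x)
Evaluate at x = 0:
= 264 * cos(0)
= 264 * 1
= 264

264


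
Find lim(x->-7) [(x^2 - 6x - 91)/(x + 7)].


Direct substitution gives 0/0, so we factor the numerator.
Factor: (x^2 - 6x - 91) = (x + 7)(x - 13)
Cancel the common factor (x + 7):
(x^2 - 6x - 91)/(x + 7) = (x - 13)
Now substitute x = -7:
= (-7) - (13) = -20

-20


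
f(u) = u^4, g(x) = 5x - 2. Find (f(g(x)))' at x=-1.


Using the chain rule: (f(g(x)))' = f'(g(x)) * g'(x)
First, find g(-1):
g(-1) = 5 * (-1) - 2 = -7
Next, f'(u) = 4u^3
And g'(x) = 5
So f'(g(-1)) * g'(-1)
= 4 * (-7)^3 * 5
= 4 * (-343) * 5
= -6860

-6860


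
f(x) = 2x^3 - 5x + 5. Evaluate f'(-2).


Differentiate f(x) = 2x^3 - 5x + 5 term by term:
f'(x) = 6x^2 - 5
Substitute x = -2:
f'(-2) = 6 * (-2)^2 + 0 * (-2) - 5
= 24 + 0 - 5
= 19

19


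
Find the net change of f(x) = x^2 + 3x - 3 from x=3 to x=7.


Net change = f(b) - f(a)
f(x) = x^2 + 3x - 3
Compute f(7):
f(7) = 1 * 7^2 + 3 * 7 - 3
= 49 + 21 - 3
= 67
Compute f(3):
f(3) = 1 * 3^2 + 3 * 3 - 3
= 9 + 9 - 3
= 15
Net change = 67 - 15 = 52

52


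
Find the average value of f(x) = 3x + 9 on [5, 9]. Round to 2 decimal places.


Average value = 1/(b-a) * integral from a to b of f(x) dx
First compute the integral of 3x + 9:
F(x) = (3/2)x^2 + 9x
F(9) = 3/2 * 81 + 9 * 9 = 405/2
F(5) = 3/2 * 25 + 9 * 5 = 165/2
Integral = 405/2 - 165/2 = 120
Average = 120 / (9 - 5) = 120 / 4
= 30 = 30.00

30.00


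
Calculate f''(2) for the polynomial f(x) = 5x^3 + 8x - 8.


First derivative:
f'(x) = 15x^2 + 8
Second derivative:
f''(x) = 30x
Substitute x = 2:
f''(2) = 30 * 2 + 0
= 60 + 0
= 60

60


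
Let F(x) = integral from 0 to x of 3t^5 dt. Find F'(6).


By the Fundamental Theorem of Calculus (Part 1):
If F(x) = integral from 0 to x of f(t) dt, then F'(x) = f(x)
Here f(t) = 3t^5
So F'(x) = 3x^5
Evaluate at x = 6:
F'(6) = 3 * 6^5
= 3 * 7776
= 23328

23328


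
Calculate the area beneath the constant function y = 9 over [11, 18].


The area under a constant function y = 9 is a rectangle.
Width = 18 - 11 = 7
Height = 9
Area = width * height
= 7 * 9
= 63

63


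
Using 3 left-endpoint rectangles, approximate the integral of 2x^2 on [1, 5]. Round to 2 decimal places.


Left Riemann sum uses left endpoints of each subinterval.
Interval: [1, 5], n = 3
dx = (5 - 1) / 3 = 4/3
Left endpoints: [1, 7/3, 11/3]
f values: [2, 98/9, 242/9]
Sum = dx * (sum of f values)
= 4/3 * 358/9
= 1432/27 ≈ 53.04

53.04


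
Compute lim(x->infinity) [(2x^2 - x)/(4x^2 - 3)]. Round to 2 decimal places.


For limits at infinity with equal-degree polynomials,
we compare leading coefficients.
Numerator leading term: 2x^2
Denominator leading term: 4x^2
Divide both by x^2:
lim = (2 - 1/x) / (4 - 3/x^2)
As x -> infinity, the 1/x and 1/x^2 terms vanish:
= 2/4 = 1/2 = 0.50

0.50


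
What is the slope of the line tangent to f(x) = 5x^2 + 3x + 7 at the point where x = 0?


The slope of the tangent line equals f'(x) at the point.
f(x) = 5x^2 + 3x + 7
f'(x) = 10x + 3
At x = 0:
f'(0) = 10 * 0 + 3
= 0 + 3
= 3

3


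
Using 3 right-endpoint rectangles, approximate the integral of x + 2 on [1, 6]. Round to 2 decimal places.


Right Riemann sum uses right endpoints of each subinterval.
Interval: [1, 6], n = 3
dx = (6 - 1) / 3 = 5/3
Right endpoints: [8/3, 13/3, 6]
f values: [14/3, 19/3, 8]
Sum = dx * (sum of f values)
= 5/3 * 19
= 95/3 ≈ 31.67

31.67


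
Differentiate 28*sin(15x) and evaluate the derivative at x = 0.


Apply the chain rule to differentiate 28*sin(15x):
d/dx [28*sin(15x)]
= 28 * cos(15x) * d/dx(15x)
= 28 * 15 * cos(15x)
= 420 * cos(15x)
Evaluate at x = 0:
= 420 * cos(0)
= 420 * 1
= 420

420


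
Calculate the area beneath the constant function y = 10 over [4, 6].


The area under a constant function y = 10 is a rectangle.
Width = 6 - 4 = 2
Height = 10
Area = width * height
= 2 * 10
= 20

20


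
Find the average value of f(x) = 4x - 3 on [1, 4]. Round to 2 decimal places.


Average value = 1/(b-a) * integral from a to b of f(x) dx
First compute the integral of 4x - 3:
F(x) = 2x^2 - 3x
F(4) = 2 * 16 - 3 * 4 = 20
F(1) = 2 * 1 - 3 * 1 = -1
Integral = 20 - (-1) = 21
Average = 21 / (4 - 1) = 21 / 3
= 7 = 7.00

7.00


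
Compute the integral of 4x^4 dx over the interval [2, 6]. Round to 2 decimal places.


Find the antiderivative of 4x^4:
F(x) = 4/5 * x^5
Apply the Fundamental Theorem of Calculus:
F(6) - F(2)
= 4/5 * 6^5 - 4/5 * 2^5
= 4/5 * (7776 - 32)
= 4/5 * 7744
= 30976/5 = 6195.20

6195.20


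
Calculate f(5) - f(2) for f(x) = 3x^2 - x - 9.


Net change = f(b) - f(a)
f(x) = 3x^2 - x - 9
Compute f(5):
f(5) = 3 * 5^2 - 1 * 5 - 9
= 75 - 5 - 9
= 61
Compute f(2):
f(2) = 3 * 2^2 - 1 * 2 - 9
= 12 - 2 - 9
= 1
Net change = 61 - 1 = 60

60


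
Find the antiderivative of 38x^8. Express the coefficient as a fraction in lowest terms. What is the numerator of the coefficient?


Apply the power rule for integration:
integral of ax^n dx = a/(n+1) * x^(n+1) + C
integral of 38x^8 dx
= 38/9 * x^9 + C
The coefficient in lowest terms is 38/9, and its numerator is 38

38


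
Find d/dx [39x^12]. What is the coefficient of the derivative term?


We apply the power rule: d/dx [ax^n] = a*n * x^(n-1)
d/dx [39x^12]
= 39 * 12 * x^(12-1)
= 468x^11
The coefficient is 468

468


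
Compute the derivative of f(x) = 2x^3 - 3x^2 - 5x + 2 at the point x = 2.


Differentiate f(x) = 2x^3 - 3x^2 - 5x + 2 term by term:
f'(x) = 6x^2 - 6x - 5
Substitute x = 2:
f'(2) = 6 * 2^2 - 6 * 2 - 5
= 24 - 12 - 5
= 7

7


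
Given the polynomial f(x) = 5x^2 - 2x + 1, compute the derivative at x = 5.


Differentiate term by term using power and sum rules:
f(x) = 5x^2 - 2x + 1
f'(x) = 10x - 2
Substitute x = 5:
f'(5) = 10 * 5 - 2
= 50 - 2
= 48

48


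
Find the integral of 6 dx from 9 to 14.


The integral of a constant k over [a, b] equals k * (b - a).
integral from 9 to 14 of 6 dx
= 6 * (14 - 9)
= 6 * 5
= 30

30


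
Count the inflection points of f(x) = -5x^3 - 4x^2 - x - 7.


Inflection points occur where f''(x) = 0 and concavity changes.
f(x) = -5x^3 - 4x^2 - x - 7
f'(x) = -15x^2 - 8x - 1
f''(x) = -30x - 8
Set f''(x) = 0:
-30x - 8 = 0
x = 8 / (-30) = -4/15
Since f''(x) is linear (degree 1), it changes sign at this point.
Therefore there is exactly 1 inflection point.

1


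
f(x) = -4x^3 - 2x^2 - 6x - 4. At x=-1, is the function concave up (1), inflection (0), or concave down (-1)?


Concavity is determined by the sign of f''(x).
f(x) = -4x^3 - 2x^2 - 6x - 4
f'(x) = -12x^2 - 4x - 6
f''(x) = -24x - 4
f''(-1) = -24 * (-1) - 4
= 24 - 4
= 20
Since f''(-1) > 0, the function is concave up (1)

1


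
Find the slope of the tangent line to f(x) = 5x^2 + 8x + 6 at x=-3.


The slope of the tangent line equals f'(x) at the point.
f(x) = 5x^2 + 8x + 6
f'(x) = 10x + 8
At x = -3:
f'(-3) = 10 * (-3) + 8
= -30 + 8
= -22

-22


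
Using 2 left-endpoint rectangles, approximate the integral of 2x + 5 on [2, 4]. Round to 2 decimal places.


Left Riemann sum uses left endpoints of each subinterval.
Interval: [2, 4], n = 2
dx = (4 - 2) / 2 = 1
Left endpoints: [2, 3]
f values: [9, 11]
Sum = dx * (sum of f values)
= 1 * 20
= 20 = 20.00

20.00


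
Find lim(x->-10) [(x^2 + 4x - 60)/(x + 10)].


Direct substitution gives 0/0, so we factor the numerator.
Factor: (x^2 + 4x - 60) = (x + 10)(x - 6)
Cancel the common factor (x + 10):
(x^2 + 4x - 60)/(x + 10) = (x - 6)
Now substitute x = -10:
= (-10) - (6) = -16

-16


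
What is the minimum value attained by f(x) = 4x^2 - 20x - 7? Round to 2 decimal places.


For a quadratic f(x) = ax^2 + bx + c with a > 0, the minimum is at the vertex.
Vertex x-coordinate: x = -b/(2a)
x = -(-20) / (2 * 4)
x = 20/8 = 5/2
Substitute back to find the minimum value:
f(5/2) = 4 * (5/2)^2 - 20 * (5/2) - 7
= 25 - 50 - 7
= -32 = -32.00

-32.00


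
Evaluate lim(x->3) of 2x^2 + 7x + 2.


Since polynomials are continuous, we use direct substitution.
lim(x->3) of 2x^2 + 7x + 2
= 2 * 3^2 + 7 * 3 + 2
= 18 + 21 + 2
= 41

41


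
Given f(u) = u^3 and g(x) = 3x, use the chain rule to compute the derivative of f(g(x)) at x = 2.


Using the chain rule: (f(g(x)))' = f'(g(x)) * g'(x)
First, find g(2):
g(2) = 3 * 2 + 0 = 6
Next, f'(u) = 3u^2
And g'(x) = 3
So f'(g(2)) * g'(2)
= 3 * 6^2 * 3
= 3 * 36 * 3
= 324

324


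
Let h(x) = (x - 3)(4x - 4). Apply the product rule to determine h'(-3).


Let u(x) = x - 3 and v(x) = 4x - 4
u'(x) = 1
v'(x) = 4
Product rule: h'(x) = u'(x)*v(x) + u(x)*v'(x)
= 1 * (4x - 4) + (x - 3) * 4
At x = -3:
u(-3) = 1 * (-3) - 3 = -6
v(-3) = 4 * (-3) - 4 = -16
h'(-3) = 1 * (-16) + (-6) * 4
= -16 - 24
= -40

-40


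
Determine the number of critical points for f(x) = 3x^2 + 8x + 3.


Find where f'(x) = 0:
f'(x) = 6x + 8
Set f'(x) = 0:
6x + 8 = 0
x = -8 / 6 = -4/3
This is a linear equation in x, so there is exactly one solution.
Number of critical points: 1

1


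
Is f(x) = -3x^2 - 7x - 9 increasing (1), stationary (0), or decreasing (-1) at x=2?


Compute f'(x) to determine behavior:
f'(x) = -6x - 7
f'(2) = -6 * 2 - 7
= -12 - 7
= -19
Since f'(2) < 0, the function is decreasing (-1)

-1


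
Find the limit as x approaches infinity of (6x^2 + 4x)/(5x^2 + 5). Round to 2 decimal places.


For limits at infinity with equal-degree polynomials,
we compare leading coefficients.
Numerator leading term: 6x^2
Denominator leading term: 5x^2
Divide both by x^2:
lim = (6 + 4/x) / (5 + 5/x^2)
As x -> infinity, the 1/x and 1/x^2 terms vanish:
= 6/5 = 1.20

1.20


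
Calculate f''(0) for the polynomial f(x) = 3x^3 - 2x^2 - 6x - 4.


First derivative:
f'(x) = 9x^2 - 4x - 6
Second derivative:
f''(x) = 18x - 4
Substitute x = 0:
f''(0) = 18 * 0 - 4
= 0 - 4
= -4

-4


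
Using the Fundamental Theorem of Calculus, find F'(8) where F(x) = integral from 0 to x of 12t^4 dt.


By the Fundamental Theorem of Calculus (Part 1):
If F(x) = integral from 0 to x of f(t) dt, then F'(x) = f(x)
Here f(t) = 12t^4
So F'(x) = 12x^4
Evaluate at x = 8:
F'(8) = 12 * 8^4
= 12 * 4096
= 49152

49152


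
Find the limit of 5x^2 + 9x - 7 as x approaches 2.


Since polynomials are continuous, we use direct substitution.
lim(x->2) of 5x^2 + 9x - 7
= 5 * 2^2 + 9 * 2 - 7
= 20 + 18 - 7
= 31

31


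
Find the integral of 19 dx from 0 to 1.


The integral of a constant k over [a, b] equals k * (b - a).
integral from 0 to 1 of 19 dx
= 19 * (1 - 0)
= 19 * 1
= 19

19


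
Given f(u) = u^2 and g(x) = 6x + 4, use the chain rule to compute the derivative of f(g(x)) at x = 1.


Using the chain rule: (f(g(x)))' = f'(g(x)) * g'(x)
First, find g(1):
g(1) = 6 * 1 + 4 = 10
Next, f'(u) = 2u
And g'(x) = 6
So f'(g(1)) * g'(1)
= 2 * 10 * 6
= 120

120


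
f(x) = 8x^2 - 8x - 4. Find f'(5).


Differentiate term by term using power and sum rules:
f(x) = 8x^2 - 8x - 4
f'(x) = 16x - 8
Substitute x = 5:
f'(5) = 16 * 5 - 8
= 80 - 8
= 72

72


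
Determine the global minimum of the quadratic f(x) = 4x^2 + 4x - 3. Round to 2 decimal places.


For a quadratic f(x) = ax^2 + bx + c with a > 0, the minimum is at the vertex.
Vertex x-coordinate: x = -b/(2a)
x = -(4) / (2 * 4)
x = -4/8 = -1/2
Substitute back to find the minimum value:
f(-1/2) = 4 * (-1/2)^2 + 4 * (-1/2) - 3
= 1 - 2 - 3
= -4 = -4.00

-4.00


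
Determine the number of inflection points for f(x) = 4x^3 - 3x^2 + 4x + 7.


Inflection points occur where f''(x) = 0 and concavity changes.
f(x) = 4x^3 - 3x^2 + 4x + 7
f'(x) = 12x^2 - 6x + 4
f''(x) = 24x - 6
Set f''(x) = 0:
24x - 6 = 0
x = 6 / 24 = 1/4
Since f''(x) is linear (degree 1), it changes sign at this point.
Therefore there is exactly 1 inflection point.

1


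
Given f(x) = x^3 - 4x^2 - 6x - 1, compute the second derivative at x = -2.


First derivative:
f'(x) = 3x^2 - 8x - 6
Second derivative:
f''(x) = 6x - 8
Substitute x = -2:
f''(-2) = 6 * (-2) - 8
= -12 - 8
= -20

-20


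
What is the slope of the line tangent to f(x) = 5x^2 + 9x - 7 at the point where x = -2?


The slope of the tangent line equals f'(x) at the point.
f(x) = 5x^2 + 9x - 7
f'(x) = 10x + 9
At x = -2:
f'(-2) = 10 * (-2) + 9
= -20 + 9
= -11

-11


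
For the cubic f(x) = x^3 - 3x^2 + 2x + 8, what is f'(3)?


Differentiate f(x) = x^3 - 3x^2 + 2x + 8 term by term:
f'(x) = 3x^2 - 6x + 2
Substitute x = 3:
f'(3) = 3 * 3^2 - 6 * 3 + 2
= 27 - 18 + 2
= 11

11


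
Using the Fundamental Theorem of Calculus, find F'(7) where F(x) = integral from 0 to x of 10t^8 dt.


By the Fundamental Theorem of Calculus (Part 1):
If F(x) = integral from 0 to x of f(t) dt, then F'(x) = f(x)
Here f(t) = 10t^8
So F'(x) = 10x^8
Evaluate at x = 7:
F'(7) = 10 * 7^8
= 10 * 5764801
= 57648010

57648010


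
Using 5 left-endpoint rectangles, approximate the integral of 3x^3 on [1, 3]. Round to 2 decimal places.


Left Riemann sum uses left endpoints of each subinterval.
Interval: [1, 3], n = 5
dx = (3 - 1) / 5 = 2/5
Left endpoints: [1, 7/5, 9/5, 11/5, 13/5]
f values: [3, 1029/125, 2187/125, 3993/125, 6591/125]
Sum = dx * (sum of f values)
= 2/5 * 567/5
= 1134/25 = 45.36

45.36


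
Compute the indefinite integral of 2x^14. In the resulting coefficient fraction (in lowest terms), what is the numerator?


Apply the power rule for integration:
integral of ax^n dx = a/(n+1) * x^(n+1) + C
integral of 2x^14 dx
= 2/15 * x^15 + C
The coefficient in lowest terms is 2/15, and its numerator is 2

2


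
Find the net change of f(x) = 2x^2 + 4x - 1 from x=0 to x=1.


Net change = f(b) - f(a)
f(x) = 2x^2 + 4x - 1
Compute f(1):
f(1) = 2 * 1^2 + 4 * 1 - 1
= 2 + 4 - 1
= 5
Compute f(0):
f(0) = 2 * 0^2 + 4 * 0 - 1
= 0 + 0 - 1
= -1
Net change = 5 - (-1) = 6

6


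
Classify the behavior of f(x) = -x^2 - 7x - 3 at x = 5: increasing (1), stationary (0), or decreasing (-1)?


Compute f'(x) to determine behavior:
f'(x) = -2x - 7
f'(5) = -2 * 5 - 7
= -10 - 7
= -17
Since f'(5) < 0, the function is decreasing (-1)

-1


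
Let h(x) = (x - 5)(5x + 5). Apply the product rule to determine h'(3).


Let u(x) = x - 5 and v(x) = 5x + 5
u'(x) = 1
v'(x) = 5
Product rule: h'(x) = u'(x)*v(x) + u(x)*v'(x)
= 1 * (5x + 5) + (x - 5) * 5
At x = 3:
u(3) = 1 * 3 - 5 = -2
v(3) = 5 * 3 + 5 = 20
h'(3) = 1 * 20 + (-2) * 5
= 20 - 10
= 10

10


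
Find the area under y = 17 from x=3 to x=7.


The area under a constant function y = 17 is a rectangle.
Width = 7 - 3 = 4
Height = 17
Area = width * height
= 4 * 17
= 68

68


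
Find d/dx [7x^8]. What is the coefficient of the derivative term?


We apply the power rule: d/dx [ax^n] = a*n * x^(n-1)
d/dx [7x^8]
= 7 * 8 * x^(8-1)
= 56x^7
The coefficient is 56

56


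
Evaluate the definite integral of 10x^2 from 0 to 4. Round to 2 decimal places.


Find the antiderivative of 10x^2:
F(x) = 10/3 * x^3
Apply the Fundamental Theorem of Calculus:
F(4) - F(0)
= 10/3 * 4^3 - 10/3 * 0^3
= 10/3 * (64 - 0)
= 10/3 * 64
= 640/3 ≈ 213.33

213.33


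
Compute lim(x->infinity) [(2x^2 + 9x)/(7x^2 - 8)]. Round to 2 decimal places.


For limits at infinity with equal-degree polynomials,
we compare leading coefficients.
Numerator leading term: 2x^2
Denominator leading term: 7x^2
Divide both by x^2:
lim = (2 + 9/x) / (7 - 8/x^2)
As x -> infinity, the 1/x and 1/x^2 terms vanish:
= 2/7 ≈ 0.29

0.29


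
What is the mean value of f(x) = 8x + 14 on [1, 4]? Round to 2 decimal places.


Average value = 1/(b-a) * integral from a to b of f(x) dx
First compute the integral of 8x + 14:
F(x) = 4x^2 + 14x
F(4) = 4 * 16 + 14 * 4 = 120
F(1) = 4 * 1 + 14 * 1 = 18
Integral = 120 - 18 = 102
Average = 102 / (4 - 1) = 102 / 3
= 34 = 34.00

34.00


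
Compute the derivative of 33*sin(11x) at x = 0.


Apply the chain rule to differentiate 33*sin(11x):
d/dx [33*sin(11x)]
= 33 * cos(11x) * d/dx(11x)
= 33 * 11 * cos(11x)
= 363 * cos(11x)
Evaluate at x = 0:
= 363 * cos(0)
= 363 * 1
= 363

363


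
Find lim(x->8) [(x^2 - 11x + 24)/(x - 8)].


Direct substitution gives 0/0, so we factor the numerator.
Factor: (x^2 - 11x + 24) = (x - 8)(x - 3)
Cancel the common factor (x - 8):
(x^2 - 11x + 24)/(x - 8) = (x - 3)
Now substitute x = 8:
= (8) - (3) = 5

5


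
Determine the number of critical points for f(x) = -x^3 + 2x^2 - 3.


Find where f'(x) = 0:
f(x) = -x^3 + 2x^2 - 3
f'(x) = -3x^2 + 4x
This is a quadratic in x. Use the discriminant to count real roots.
Discriminant = (4)^2 - 4 * (-3) * 0
= 16 - 0
= 16
Since discriminant > 0, f'(x) = 0 has 2 real solutions.
Number of critical points: 2

2


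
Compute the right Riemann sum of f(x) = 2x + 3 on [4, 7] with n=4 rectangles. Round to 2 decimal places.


Right Riemann sum uses right endpoints of each subinterval.
Interval: [4, 7], n = 4
dx = (7 - 4) / 4 = 3/4
Right endpoints: [19/4, 11/2, 25/4, 7]
f values: [25/2, 14, 31/2, 17]
Sum = dx * (sum of f values)
= 3/4 * 59
= 177/4 = 44.25

44.25


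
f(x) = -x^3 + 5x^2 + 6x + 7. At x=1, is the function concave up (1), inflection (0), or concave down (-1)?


Concavity is determined by the sign of f''(x).
f(x) = -x^3 + 5x^2 + 6x + 7
f'(x) = -3x^2 + 10x + 6
f''(x) = -6x + 10
f''(1) = -6 * 1 + 10
= -6 + 10
= 4
Since f''(1) > 0, the function is concave up (1)

1


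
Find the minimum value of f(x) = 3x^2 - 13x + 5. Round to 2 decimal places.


For a quadratic f(x) = ax^2 + bx + c with a > 0, the minimum is at the vertex.
Vertex x-coordinate: x = -b/(2a)
x = -(-13) / (2 * 3)
x = 13/6
Substitute back to find the minimum value:
f(13/6) = 3 * (13/6)^2 - 13 * (13/6) + 5
= 169/12 - 169/6 + 5
= -109/12 ≈ -9.08

-9.08


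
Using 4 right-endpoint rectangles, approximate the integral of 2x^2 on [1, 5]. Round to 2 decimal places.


Right Riemann sum uses right endpoints of each subinterval.
Interval: [1, 5], n = 4
dx = (5 - 1) / 4 = 1
Right endpoints: [2, 3, 4, 5]
f values: [8, 18, 32, 50]
Sum = dx * (sum of f values)
= 1 * 108
= 108 = 108.00

108.00


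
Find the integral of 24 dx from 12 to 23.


The integral of a constant k over [a, b] equals k * (b - a).
integral from 12 to 23 of 24 dx
= 24 * (23 - 12)
= 24 * 11
= 264

264


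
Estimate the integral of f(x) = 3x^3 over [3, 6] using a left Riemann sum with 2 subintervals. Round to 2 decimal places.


Left Riemann sum uses left endpoints of each subinterval.
Interval: [3, 6], n = 2
dx = (6 - 3) / 2 = 3/2
Left endpoints: [3, 9/2]
f values: [81, 2187/8]
Sum = dx * (sum of f values)
= 3/2 * 2835/8
= 8505/16 ≈ 531.56

531.56


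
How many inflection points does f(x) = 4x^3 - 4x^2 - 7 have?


Inflection points occur where f''(x) = 0 and concavity changes.
f(x) = 4x^3 - 4x^2 - 7
f'(x) = 12x^2 - 8x
f''(x) = 24x - 8
Set f''(x) = 0:
24x - 8 = 0
x = 8 / 24 = 1/3
Since f''(x) is linear (degree 1), it changes sign at this point.
Therefore there is exactly 1 inflection point.

1


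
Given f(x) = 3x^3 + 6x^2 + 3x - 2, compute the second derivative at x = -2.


First derivative:
f'(x) = 9x^2 + 12x + 3
Second derivative:
f''(x) = 18x + 12
Substitute x = -2:
f''(-2) = 18 * (-2) + 12
= -36 + 12
= -24

-24


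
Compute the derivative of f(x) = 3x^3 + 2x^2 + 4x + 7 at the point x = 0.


Differentiate f(x) = 3x^3 + 2x^2 + 4x + 7 term by term:
f'(x) = 9x^2 + 4x + 4
Substitute x = 0:
f'(0) = 9 * 0^2 + 4 * 0 + 4
= 0 + 0 + 4
= 4

4


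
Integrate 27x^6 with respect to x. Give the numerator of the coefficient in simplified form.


Apply the power rule for integration:
integral of ax^n dx = a/(n+1) * x^(n+1) + C
integral of 27x^6 dx
= 27/7 * x^7 + C
The coefficient in lowest terms is 27/7, and its numerator is 27

27


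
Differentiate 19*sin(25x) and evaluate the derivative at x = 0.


Apply the chain rule to differentiate 19*sin(25x):
d/dx [19*sin(25x)]
= 19 * cos(25x) * d/dx(25x)
= 19 * 25 * cos(25x)
= 475 * cos(25x)
Evaluate at x = 0:
= 475 * cos(0)
= 475 * 1
= 475

475


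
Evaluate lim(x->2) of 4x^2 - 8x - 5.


Since polynomials are continuous, we use direct substitution.
lim(x->2) of 4x^2 - 8x - 5
= 4 * 2^2 - 8 * 2 - 5
= 16 - 16 - 5
= -5

-5


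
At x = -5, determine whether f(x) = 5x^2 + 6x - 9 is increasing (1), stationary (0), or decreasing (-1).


Compute f'(x) to determine behavior:
f'(x) = 10x + 6
f'(-5) = 10 * (-5) + 6
= -50 + 6
= -44
Since f'(-5) < 0, the function is decreasing (-1)

-1


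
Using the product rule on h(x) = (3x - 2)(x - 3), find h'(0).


Let u(x) = 3x - 2 and v(x) = x - 3
u'(x) = 3
v'(x) = 1
Product rule: h'(x) = u'(x)*v(x) + u(x)*v'(x)
= 3 * (x - 3) + (3x - 2) * 1
At x = 0:
u(0) = 3 * 0 - 2 = -2
v(0) = 1 * 0 - 3 = -3
h'(0) = 3 * (-3) + (-2) * 1
= -9 - 2
= -11

-11


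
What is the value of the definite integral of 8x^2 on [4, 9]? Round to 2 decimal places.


Find the antiderivative of 8x^2:
F(x) = 8/3 * x^3
Apply the Fundamental Theorem of Calculus:
F(9) - F(4)
= 8/3 * 9^3 - 8/3 * 4^3
= 8/3 * (729 - 64)
= 8/3 * 665
= 5320/3 ≈ 1773.33

1773.33


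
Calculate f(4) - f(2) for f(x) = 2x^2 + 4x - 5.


Net change = f(b) - f(a)
f(x) = 2x^2 + 4x - 5
Compute f(4):
f(4) = 2 * 4^2 + 4 * 4 - 5
= 32 + 16 - 5
= 43
Compute f(2):
f(2) = 2 * 2^2 + 4 * 2 - 5
= 8 + 8 - 5
= 11
Net change = 43 - 11 = 32

32


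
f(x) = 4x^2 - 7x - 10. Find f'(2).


Differentiate term by term using power and sum rules:
f(x) = 4x^2 - 7x - 10
f'(x) = 8x - 7
Substitute x = 2:
f'(2) = 8 * 2 - 7
= 16 - 7
= 9

9


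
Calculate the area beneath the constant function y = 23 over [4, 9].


The area under a constant function y = 23 is a rectangle.
Width = 9 - 4 = 5
Height = 23
Area = width * height
= 5 * 23
= 115

115


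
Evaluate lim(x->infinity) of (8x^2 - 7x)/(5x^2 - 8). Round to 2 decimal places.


For limits at infinity with equal-degree polynomials,
we compare leading coefficients.
Numerator leading term: 8x^2
Denominator leading term: 5x^2
Divide both by x^2:
lim = (8 - 7/x) / (5 - 8/x^2)
As x -> infinity, the 1/x and 1/x^2 terms vanish:
= 8/5 = 1.60

1.60
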